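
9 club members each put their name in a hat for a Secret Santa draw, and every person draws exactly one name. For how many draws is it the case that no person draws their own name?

!9 is the nearest integer to 9!/e.
9! = 362880, and 362880/e ≈ 133496.09, so !9 = 133496.

133496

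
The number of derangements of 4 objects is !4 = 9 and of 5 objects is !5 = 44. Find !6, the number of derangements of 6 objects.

!6 = (6-1)·(!5 + !4) = 5·(44 + 9) = 5·53 = 265.

265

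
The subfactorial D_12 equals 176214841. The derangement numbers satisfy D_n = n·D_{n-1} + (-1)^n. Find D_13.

2290792932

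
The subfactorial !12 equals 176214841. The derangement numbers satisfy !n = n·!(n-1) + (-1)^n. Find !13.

2290792932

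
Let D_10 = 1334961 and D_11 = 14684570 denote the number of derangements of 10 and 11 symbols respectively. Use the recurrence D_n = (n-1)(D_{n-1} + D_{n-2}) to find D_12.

D_12 = (12-1)·(D_11 + D_10) = 11·(14684570 + 1334961) = 11·16019531 = 176214841.

176214841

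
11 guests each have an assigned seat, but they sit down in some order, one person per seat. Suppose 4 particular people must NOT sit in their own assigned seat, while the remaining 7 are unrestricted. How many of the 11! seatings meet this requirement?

Let A_j be the event that the j-th constrained one is fixed. By inclusion-exclusion over the 4 events:
Σ_{j=0}^{4} (-1)^j C(4,j)(11-j)!
= C(4,0)·11! - C(4,1)·10! + C(4,2)·9! - C(4,3)·8! + C(4,4)·7!
= 39916800 - 14515200 + 2177280 - 161280 + 5040
= 27422640

27422640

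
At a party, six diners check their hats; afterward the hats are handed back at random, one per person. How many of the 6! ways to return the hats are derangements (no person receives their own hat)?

265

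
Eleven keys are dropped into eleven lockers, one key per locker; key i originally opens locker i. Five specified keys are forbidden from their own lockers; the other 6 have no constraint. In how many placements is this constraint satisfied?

25022880

Let A_j be the event that the j-th constrained one is fixed. By inclusion-exclusion over the 5 events:
Σ_{j=0}^{5} (-1)^j C(5,j)(11-j)!
= C(5,0)·11! - C(5,1)·10! + C(5,2)·9! - C(5,3)·8! + C(5,4)·7! - C(5,5)·6!
= 39916800 - 18144000 + 3628800 - 403200 + 25200 - 720
= 25022880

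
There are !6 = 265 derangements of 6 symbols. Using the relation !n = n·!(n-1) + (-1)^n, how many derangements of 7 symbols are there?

1854

!7 = 7·265 - 1 = 1854.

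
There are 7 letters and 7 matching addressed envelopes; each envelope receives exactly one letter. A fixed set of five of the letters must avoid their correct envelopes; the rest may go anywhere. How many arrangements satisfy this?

Inclusion-exclusion on the 5 forbidden self-matches:
Σ_{j=0}^{5} (-1)^j C(5,j)(7-j)!
= C(5,0)·7! - C(5,1)·6! + C(5,2)·5! - C(5,3)·4! + C(5,4)·3! - C(5,5)·2!
= 5040 - 3600 + 1200 - 240 + 30 - 2
= 2428

2428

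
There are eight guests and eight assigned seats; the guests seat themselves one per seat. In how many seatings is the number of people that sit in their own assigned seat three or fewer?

# with exactly i fixed is C(8,i)·!(8-i); sum over i=0..3:
  i=0: C(8,0)·!8 = 1·14833 = 14833
  i=1: C(8,1)·!7 = 8·1854 = 14832
  i=2: C(8,2)·!6 = 28·265 = 7420
  i=3: C(8,3)·!5 = 56·44 = 2464
Total = 39549.

39549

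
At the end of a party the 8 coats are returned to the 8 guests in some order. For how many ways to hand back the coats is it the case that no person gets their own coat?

Recurrence: !8 = 8·!7 + (-1)^8.
!8 = 8·1854 + 1 = 14833

14833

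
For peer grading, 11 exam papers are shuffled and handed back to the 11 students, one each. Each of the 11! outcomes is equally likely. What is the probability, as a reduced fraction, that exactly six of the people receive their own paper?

11/21600

Favorable outcomes: C(11,6)·!5 = 462·44 = 20328.
Total outcomes: 11! = 39916800.
Probability = 20328/39916800 = 11/21600.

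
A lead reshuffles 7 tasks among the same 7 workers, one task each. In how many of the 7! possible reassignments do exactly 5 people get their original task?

21

Pick the 5 fixed positions: C(7,5) = 21 ways.
The remaining 2 must be deranged: !2 = 1.
Total: 21 × 1 = 21.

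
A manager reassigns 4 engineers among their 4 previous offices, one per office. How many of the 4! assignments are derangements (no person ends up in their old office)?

9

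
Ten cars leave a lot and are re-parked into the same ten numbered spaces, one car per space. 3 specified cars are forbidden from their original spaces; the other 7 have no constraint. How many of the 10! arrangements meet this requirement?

2656080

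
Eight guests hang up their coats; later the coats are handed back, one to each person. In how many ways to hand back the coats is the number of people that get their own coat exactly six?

28

Choose which 6 of the 8 are fixed: C(8,6) = 28.
The remaining 2 must be deranged: !2 = 1.
Total: 28 × 1 = 28.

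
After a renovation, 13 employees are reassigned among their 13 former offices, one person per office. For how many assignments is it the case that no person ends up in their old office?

2290792932

The subfactorial !13 = [13!/e] (nearest integer).
13! = 6227020800, and 6227020800/e ≈ 2290792932.07, so !13 = 2290792932.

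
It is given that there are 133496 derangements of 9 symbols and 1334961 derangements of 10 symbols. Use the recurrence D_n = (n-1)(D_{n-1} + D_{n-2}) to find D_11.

D_11 = (11-1)·(D_10 + D_9) = 10·(1334961 + 133496) = 10·1468457 = 14684570.

14684570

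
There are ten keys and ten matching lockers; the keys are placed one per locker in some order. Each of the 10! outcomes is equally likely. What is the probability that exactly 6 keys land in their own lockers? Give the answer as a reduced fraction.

Favorable outcomes: C(10,6)·!4 = 210·9 = 1890.
Total outcomes: 10! = 3628800.
Probability = 1890/3628800 = 1/1920.

1/1920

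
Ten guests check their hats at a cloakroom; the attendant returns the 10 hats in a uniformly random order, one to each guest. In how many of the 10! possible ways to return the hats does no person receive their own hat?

!10 is the nearest integer to 10!/e.
10! = 3628800, and 3628800/e ≈ 1334960.92, so !10 = 1334961.

1334961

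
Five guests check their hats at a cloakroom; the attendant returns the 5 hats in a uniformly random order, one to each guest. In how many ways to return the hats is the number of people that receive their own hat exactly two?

20

Pick the 2 fixed positions: C(5,2) = 10 ways.
The other 3 form a derangement: !3 = 2.
Total: 10 × 2 = 20.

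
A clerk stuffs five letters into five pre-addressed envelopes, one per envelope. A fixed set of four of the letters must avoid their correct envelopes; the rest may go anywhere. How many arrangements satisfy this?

53

Let A_j be the event that the j-th constrained one is fixed. By inclusion-exclusion over the 4 events:
Σ_{j=0}^{4} (-1)^j C(4,j)(5-j)!
= C(4,0)·5! - C(4,1)·4! + C(4,2)·3! - C(4,3)·2! + C(4,4)·1!
= 120 - 96 + 36 - 8 + 1
= 53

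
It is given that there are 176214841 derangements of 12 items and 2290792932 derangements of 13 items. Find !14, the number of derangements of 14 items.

32071101049

!14 = (14-1)·(!13 + !12) = 13·(2290792932 + 176214841) = 13·2467007773 = 32071101049.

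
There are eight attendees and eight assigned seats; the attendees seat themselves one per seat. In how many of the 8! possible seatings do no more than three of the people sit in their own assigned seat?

39549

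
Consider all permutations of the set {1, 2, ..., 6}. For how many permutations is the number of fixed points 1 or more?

# with exactly i fixed is C(6,i)·!(6-i); sum over i=1..6:
  i=1: C(6,1)·!5 = 6·44 = 264
  i=2: C(6,2)·!4 = 15·9 = 135
  i=3: C(6,3)·!3 = 20·2 = 40
  i=4: C(6,4)·!2 = 15·1 = 15
  i=5: C(6,5)·!1 = 6·0 = 0
  i=6: C(6,6)·!0 = 1·1 = 1
Total = 455.

455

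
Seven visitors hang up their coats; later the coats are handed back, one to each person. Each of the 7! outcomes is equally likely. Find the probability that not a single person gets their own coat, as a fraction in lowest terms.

103/280

Favorable outcomes: !7 = 1854.
Total outcomes: 7! = 5040.
Probability = 1854/5040 = 103/280.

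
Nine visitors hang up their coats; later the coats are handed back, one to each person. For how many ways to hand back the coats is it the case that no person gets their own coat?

The subfactorial !9 = [9!/e] (nearest integer).
9! = 362880, and 362880/e ≈ 133496.09, so !9 = 133496.

133496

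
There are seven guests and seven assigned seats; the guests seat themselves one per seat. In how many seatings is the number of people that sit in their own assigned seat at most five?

Sum C(7,i)·!(7-i) for i = 0..5:
  i=0: C(7,0)·!7 = 1·1854 = 1854
  i=1: C(7,1)·!6 = 7·265 = 1855
  i=2: C(7,2)·!5 = 21·44 = 924
  i=3: C(7,3)·!4 = 35·9 = 315
  i=4: C(7,4)·!3 = 35·2 = 70
  i=5: C(7,5)·!2 = 21·1 = 21
Total = 5039.

5039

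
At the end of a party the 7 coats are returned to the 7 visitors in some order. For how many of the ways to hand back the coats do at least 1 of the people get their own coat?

3186

Sum C(7,i)·!(7-i) for i = 1..7:
  i=1: C(7,1)·!6 = 7·265 = 1855
  i=2: C(7,2)·!5 = 21·44 = 924
  i=3: C(7,3)·!4 = 35·9 = 315
  i=4: C(7,4)·!3 = 35·2 = 70
  i=5: C(7,5)·!2 = 21·1 = 21
  i=6: C(7,6)·!1 = 7·0 = 0
  i=7: C(7,7)·!0 = 1·1 = 1
Total = 3186.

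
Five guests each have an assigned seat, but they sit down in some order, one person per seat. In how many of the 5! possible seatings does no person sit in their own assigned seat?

44

Recurrence: !5 = 4·(!4 + !3).
!5 = 4·(9 + 2) = 4·11 = 44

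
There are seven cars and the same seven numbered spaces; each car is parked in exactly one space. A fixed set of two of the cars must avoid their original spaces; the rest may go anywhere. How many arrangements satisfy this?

3720

Let A_j be the event that the j-th constrained one is fixed. By inclusion-exclusion over the 2 events:
Σ_{j=0}^{2} (-1)^j C(2,j)(7-j)!
= C(2,0)·7! - C(2,1)·6! + C(2,2)·5!
= 5040 - 1440 + 120
= 3720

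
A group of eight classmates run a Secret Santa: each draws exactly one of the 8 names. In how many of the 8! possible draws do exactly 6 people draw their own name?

Choose which 6 of the 8 are fixed: C(8,6) = 28.
The remaining 2 must be deranged: !2 = 1.
Total: 28 × 1 = 28.

28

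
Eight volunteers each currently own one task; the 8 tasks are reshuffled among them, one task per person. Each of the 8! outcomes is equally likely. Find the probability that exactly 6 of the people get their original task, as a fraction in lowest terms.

Favorable outcomes: C(8,6)·!2 = 28·1 = 28.
Total outcomes: 8! = 40320.
Probability = 28/40320 = 1/1440.

1/1440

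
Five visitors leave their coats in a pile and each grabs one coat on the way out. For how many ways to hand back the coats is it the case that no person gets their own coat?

Recurrence: !5 = 5·!4 + (-1)^5.
!5 = 5·9 - 1 = 44

44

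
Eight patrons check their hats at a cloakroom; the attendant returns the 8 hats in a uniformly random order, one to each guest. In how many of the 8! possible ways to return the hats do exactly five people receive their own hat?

112

Pick the 5 fixed positions: C(8,5) = 56 ways.
The remaining 3 must be deranged: !3 = 2.
Total: 56 × 2 = 112.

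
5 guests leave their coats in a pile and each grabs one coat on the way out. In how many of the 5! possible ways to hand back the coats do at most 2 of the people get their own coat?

109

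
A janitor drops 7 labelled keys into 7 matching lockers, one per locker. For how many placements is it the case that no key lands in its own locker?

The number of derangements of 7 is !7 = Σ_{k=0}^{7} (-1)^k·7!/k!
= 7! - 7!/1! + 7!/2! - 7!/3! + 7!/4! - 7!/5! + 7!/6! - 7!/7!
= 5040 - 5040 + 2520 - 840 + 210 - 42 + 7 - 1
= 1854

1854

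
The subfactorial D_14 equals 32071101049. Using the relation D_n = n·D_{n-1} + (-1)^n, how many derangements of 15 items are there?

D_15 = 15·32071101049 - 1 = 481066515734.

481066515734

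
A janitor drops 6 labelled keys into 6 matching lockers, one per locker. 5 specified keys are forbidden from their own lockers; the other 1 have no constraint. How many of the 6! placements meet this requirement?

Inclusion-exclusion on the 5 forbidden self-matches:
Σ_{j=0}^{5} (-1)^j C(5,j)(6-j)!
= C(5,0)·6! - C(5,1)·5! + C(5,2)·4! - C(5,3)·3! + C(5,4)·2! - C(5,5)·1!
= 720 - 600 + 240 - 60 + 10 - 1
= 309

309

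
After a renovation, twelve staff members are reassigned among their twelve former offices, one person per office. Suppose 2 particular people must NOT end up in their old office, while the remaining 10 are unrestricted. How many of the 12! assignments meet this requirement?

402796800

Inclusion-exclusion on the 2 forbidden self-matches:
Σ_{j=0}^{2} (-1)^j C(2,j)(12-j)!
= C(2,0)·12! - C(2,1)·11! + C(2,2)·10!
= 479001600 - 79833600 + 3628800
= 402796800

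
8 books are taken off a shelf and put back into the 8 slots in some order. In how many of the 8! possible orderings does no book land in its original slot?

14833

Recurrence: !8 = 8·!7 + (-1)^8.
!8 = 8·1854 + 1 = 14833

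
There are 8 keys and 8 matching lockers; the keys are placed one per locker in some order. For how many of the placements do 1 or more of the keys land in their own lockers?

Sum C(8,i)·!(8-i) for i = 1..8:
  i=1: C(8,1)·!7 = 8·1854 = 14832
  i=2: C(8,2)·!6 = 28·265 = 7420
  i=3: C(8,3)·!5 = 56·44 = 2464
  i=4: C(8,4)·!4 = 70·9 = 630
  i=5: C(8,5)·!3 = 56·2 = 112
  i=6: C(8,6)·!2 = 28·1 = 28
  i=7: C(8,7)·!1 = 8·0 = 0
  i=8: C(8,8)·!0 = 1·1 = 1
Total = 25487.

25487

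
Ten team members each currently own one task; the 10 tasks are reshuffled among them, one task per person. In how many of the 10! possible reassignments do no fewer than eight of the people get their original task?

# with exactly i fixed is C(10,i)·!(10-i); sum over i=8..10:
  i=8: C(10,8)·!2 = 45·1 = 45
  i=9: C(10,9)·!1 = 10·0 = 0
  i=10: C(10,10)·!0 = 1·1 = 1
Total = 46.

46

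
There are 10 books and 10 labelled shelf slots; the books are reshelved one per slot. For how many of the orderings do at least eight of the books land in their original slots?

Sum C(10,i)·!(10-i) for i = 8..10:
  i=8: C(10,8)·!2 = 45·1 = 45
  i=9: C(10,9)·!1 = 10·0 = 0
  i=10: C(10,10)·!0 = 1·1 = 1
Total = 46.

46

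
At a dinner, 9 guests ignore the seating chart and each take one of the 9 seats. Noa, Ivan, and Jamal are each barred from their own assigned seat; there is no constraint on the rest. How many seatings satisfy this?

256320

Inclusion-exclusion on the 3 forbidden self-matches:
Σ_{j=0}^{3} (-1)^j C(3,j)(9-j)!
= C(3,0)·9! - C(3,1)·8! + C(3,2)·7! - C(3,3)·6!
= 362880 - 120960 + 15120 - 720
= 256320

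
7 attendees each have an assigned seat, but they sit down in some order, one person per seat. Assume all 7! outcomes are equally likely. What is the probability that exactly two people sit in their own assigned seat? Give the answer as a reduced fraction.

11/60

Favorable outcomes: C(7,2)·!5 = 21·44 = 924.
Total outcomes: 7! = 5040.
Probability = 924/5040 = 11/60.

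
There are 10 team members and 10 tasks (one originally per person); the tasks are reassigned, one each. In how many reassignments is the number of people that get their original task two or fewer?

Sum C(10,i)·!(10-i) for i = 0..2:
  i=0: C(10,0)·!10 = 1·1334961 = 1334961
  i=1: C(10,1)·!9 = 10·133496 = 1334960
  i=2: C(10,2)·!8 = 45·14833 = 667485
Total = 3337406.

3337406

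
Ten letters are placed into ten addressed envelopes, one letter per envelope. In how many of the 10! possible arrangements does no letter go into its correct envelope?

The number of derangements of 10 is !10 = Σ_{k=0}^{10} (-1)^k·10!/k!
= 10! - 10!/1! + 10!/2! - 10!/3! + 10!/4! - 10!/5! + 10!/6! - 10!/7! + 10!/8! - 10!/9! + 10!/10!
= 3628800 - 3628800 + 1814400 - 604800 + 151200 - 30240 + 5040 - 720 + 90 - 10 + 1
= 1334961

1334961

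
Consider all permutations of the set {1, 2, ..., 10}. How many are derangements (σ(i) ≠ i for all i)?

1334961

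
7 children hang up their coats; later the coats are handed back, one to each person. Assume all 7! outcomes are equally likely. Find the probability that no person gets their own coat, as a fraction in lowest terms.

103/280

Favorable outcomes: !7 = 1854.
Total outcomes: 7! = 5040.
Probability = 1854/5040 = 103/280.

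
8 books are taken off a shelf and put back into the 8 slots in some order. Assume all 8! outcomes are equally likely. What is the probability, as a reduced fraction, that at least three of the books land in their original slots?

647/8064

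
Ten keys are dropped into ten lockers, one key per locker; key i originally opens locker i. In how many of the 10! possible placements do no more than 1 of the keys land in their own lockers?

2669921

Sum C(10,i)·!(10-i) for i = 0..1:
  i=0: C(10,0)·!10 = 1·1334961 = 1334961
  i=1: C(10,1)·!9 = 10·133496 = 1334960
Total = 2669921.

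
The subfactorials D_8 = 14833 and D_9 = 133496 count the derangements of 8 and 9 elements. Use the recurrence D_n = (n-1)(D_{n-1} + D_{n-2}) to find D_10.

1334961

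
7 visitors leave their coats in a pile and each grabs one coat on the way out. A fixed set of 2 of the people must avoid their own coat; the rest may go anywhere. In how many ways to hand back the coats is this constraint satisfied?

3720

Inclusion-exclusion on the 2 forbidden self-matches:
Σ_{j=0}^{2} (-1)^j C(2,j)(7-j)!
= C(2,0)·7! - C(2,1)·6! + C(2,2)·5!
= 5040 - 1440 + 120
= 3720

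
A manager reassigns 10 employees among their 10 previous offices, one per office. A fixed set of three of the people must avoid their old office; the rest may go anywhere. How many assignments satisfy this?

Inclusion-exclusion on the 3 forbidden self-matches:
Σ_{j=0}^{3} (-1)^j C(3,j)(10-j)!
= C(3,0)·10! - C(3,1)·9! + C(3,2)·8! - C(3,3)·7!
= 3628800 - 1088640 + 120960 - 5040
= 2656080

2656080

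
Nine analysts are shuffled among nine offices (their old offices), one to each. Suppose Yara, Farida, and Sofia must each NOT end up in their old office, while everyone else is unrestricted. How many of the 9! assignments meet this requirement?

256320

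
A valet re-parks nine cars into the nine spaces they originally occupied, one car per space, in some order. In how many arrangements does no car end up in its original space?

133496

The number of derangements of 9 is !9 = Σ_{k=0}^{9} (-1)^k·9!/k!
= 9! - 9!/1! + 9!/2! - 9!/3! + 9!/4! - 9!/5! + 9!/6! - 9!/7! + 9!/8! - 9!/9!
= 362880 - 362880 + 181440 - 60480 + 15120 - 3024 + 504 - 72 + 9 - 1
= 133496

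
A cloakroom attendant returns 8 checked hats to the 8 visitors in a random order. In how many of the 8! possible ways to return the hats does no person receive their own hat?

14833

Recurrence: !8 = 7·(!7 + !6).
!8 = 7·(1854 + 265) = 7·2119 = 14833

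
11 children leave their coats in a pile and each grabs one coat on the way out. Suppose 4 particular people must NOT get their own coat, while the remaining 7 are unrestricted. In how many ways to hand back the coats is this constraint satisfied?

Inclusion-exclusion on the 4 forbidden self-matches:
Σ_{j=0}^{4} (-1)^j C(4,j)(11-j)!
= C(4,0)·11! - C(4,1)·10! + C(4,2)·9! - C(4,3)·8! + C(4,4)·7!
= 39916800 - 14515200 + 2177280 - 161280 + 5040
= 27422640

27422640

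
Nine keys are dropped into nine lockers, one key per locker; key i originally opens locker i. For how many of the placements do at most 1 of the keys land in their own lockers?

266993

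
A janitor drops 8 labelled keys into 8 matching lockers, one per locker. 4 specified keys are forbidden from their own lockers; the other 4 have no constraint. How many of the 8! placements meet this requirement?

24024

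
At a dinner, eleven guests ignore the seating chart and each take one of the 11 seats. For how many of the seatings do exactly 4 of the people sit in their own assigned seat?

611820

Pick the 4 fixed positions: C(11,4) = 330 ways.
The remaining 7 must be deranged: !7 = 1854.
Total: 330 × 1854 = 611820.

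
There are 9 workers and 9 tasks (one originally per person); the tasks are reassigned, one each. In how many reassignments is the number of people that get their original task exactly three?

22260

Choose which 3 of the 9 are fixed: C(9,3) = 84.
The remaining 6 must be deranged: !6 = 265.
Total: 84 × 265 = 22260.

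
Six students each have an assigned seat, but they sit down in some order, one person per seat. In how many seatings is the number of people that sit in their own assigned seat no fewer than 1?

455

# with exactly i fixed is C(6,i)·!(6-i); sum over i=1..6:
  i=1: C(6,1)·!5 = 6·44 = 264
  i=2: C(6,2)·!4 = 15·9 = 135
  i=3: C(6,3)·!3 = 20·2 = 40
  i=4: C(6,4)·!2 = 15·1 = 15
  i=5: C(6,5)·!1 = 6·0 = 0
  i=6: C(6,6)·!0 = 1·1 = 1
Total = 455.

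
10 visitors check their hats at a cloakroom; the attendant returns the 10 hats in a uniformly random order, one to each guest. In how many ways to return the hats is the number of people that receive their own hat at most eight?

3628799

Sum C(10,i)·!(10-i) for i = 0..8:
  i=0: C(10,0)·!10 = 1·1334961 = 1334961
  i=1: C(10,1)·!9 = 10·133496 = 1334960
  i=2: C(10,2)·!8 = 45·14833 = 667485
  i=3: C(10,3)·!7 = 120·1854 = 222480
  i=4: C(10,4)·!6 = 210·265 = 55650
  i=5: C(10,5)·!5 = 252·44 = 11088
  i=6: C(10,6)·!4 = 210·9 = 1890
  i=7: C(10,7)·!3 = 120·2 = 240
  i=8: C(10,8)·!2 = 45·1 = 45
Total = 3628799.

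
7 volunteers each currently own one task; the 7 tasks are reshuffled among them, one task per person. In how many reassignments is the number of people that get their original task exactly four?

70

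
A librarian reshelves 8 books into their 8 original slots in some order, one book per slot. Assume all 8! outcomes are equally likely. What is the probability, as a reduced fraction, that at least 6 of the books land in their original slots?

29/40320

Favorable outcomes: Σ_{i≥6} C(8,i)·!(8-i) = 28·1 + 8·0 + 1·1 = 29.
Total outcomes: 8! = 40320.
Probability = 29/40320 = 29/40320.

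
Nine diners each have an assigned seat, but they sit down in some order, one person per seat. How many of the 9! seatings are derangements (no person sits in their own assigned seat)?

Recurrence: !9 = 9·!8 + (-1)^9.
!9 = 9·14833 - 1 = 133496

133496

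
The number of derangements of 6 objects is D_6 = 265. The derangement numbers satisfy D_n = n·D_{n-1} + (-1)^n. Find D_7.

D_7 = 7·265 - 1 = 1854.

1854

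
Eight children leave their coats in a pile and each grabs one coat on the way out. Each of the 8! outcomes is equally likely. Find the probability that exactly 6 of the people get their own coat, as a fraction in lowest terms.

Favorable outcomes: C(8,6)·!2 = 28·1 = 28.
Total outcomes: 8! = 40320.
Probability = 28/40320 = 1/1440.

1/1440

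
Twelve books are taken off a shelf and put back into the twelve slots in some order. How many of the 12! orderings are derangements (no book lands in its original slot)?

176214841

The subfactorial !12 = [12!/e] (nearest integer).
12! = 479001600, and 479001600/e ≈ 176214840.93, so !12 = 176214841.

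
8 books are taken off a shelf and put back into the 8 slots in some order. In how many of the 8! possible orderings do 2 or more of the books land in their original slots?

# with exactly i fixed is C(8,i)·!(8-i); sum over i=2..8:
  i=2: C(8,2)·!6 = 28·265 = 7420
  i=3: C(8,3)·!5 = 56·44 = 2464
  i=4: C(8,4)·!4 = 70·9 = 630
  i=5: C(8,5)·!3 = 56·2 = 112
  i=6: C(8,6)·!2 = 28·1 = 28
  i=7: C(8,7)·!1 = 8·0 = 0
  i=8: C(8,8)·!0 = 1·1 = 1
Total = 10655.

10655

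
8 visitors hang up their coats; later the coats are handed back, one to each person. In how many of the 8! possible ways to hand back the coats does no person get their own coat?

14833

Recurrence: !8 = 7·(!7 + !6).
!8 = 7·(1854 + 265) = 7·2119 = 14833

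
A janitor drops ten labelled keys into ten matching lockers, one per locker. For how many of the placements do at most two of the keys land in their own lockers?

# with exactly i fixed is C(10,i)·!(10-i); sum over i=0..2:
  i=0: C(10,0)·!10 = 1·1334961 = 1334961
  i=1: C(10,1)·!9 = 10·133496 = 1334960
  i=2: C(10,2)·!8 = 45·14833 = 667485
Total = 3337406.

3337406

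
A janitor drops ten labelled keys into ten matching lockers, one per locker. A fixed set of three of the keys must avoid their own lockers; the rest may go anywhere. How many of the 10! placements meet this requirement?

2656080

Let A_j be the event that the j-th constrained one is fixed. By inclusion-exclusion over the 3 events:
Σ_{j=0}^{3} (-1)^j C(3,j)(10-j)!
= C(3,0)·10! - C(3,1)·9! + C(3,2)·8! - C(3,3)·7!
= 3628800 - 1088640 + 120960 - 5040
= 2656080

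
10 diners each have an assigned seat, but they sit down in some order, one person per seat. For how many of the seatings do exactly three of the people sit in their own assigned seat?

Choose which 3 of the 10 are fixed: C(10,3) = 120.
The remaining 7 must be deranged: !7 = 1854.
Total: 120 × 1854 = 222480.

222480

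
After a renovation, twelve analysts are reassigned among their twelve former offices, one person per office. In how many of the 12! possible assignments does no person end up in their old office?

By inclusion-exclusion, !12 = Σ (-1)^k · 12!/k! for k=0..12
= 12! - 12!/1! + 12!/2! - 12!/3! + 12!/4! - 12!/5! + 12!/6! - 12!/7! + 12!/8! - 12!/9! + 12!/10! - 12!/11! + 12!/12!
= 479001600 - 479001600 + 239500800 - 79833600 + 19958400 - 3991680 + 665280 - 95040 + 11880 - 1320 + 132 - 12 + 1
= 176214841

176214841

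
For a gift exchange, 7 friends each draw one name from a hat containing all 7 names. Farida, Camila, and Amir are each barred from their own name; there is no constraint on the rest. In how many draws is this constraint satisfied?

Let A_j be the event that the j-th constrained one is fixed. By inclusion-exclusion over the 3 events:
Σ_{j=0}^{3} (-1)^j C(3,j)(7-j)!
= C(3,0)·7! - C(3,1)·6! + C(3,2)·5! - C(3,3)·4!
= 5040 - 2160 + 360 - 24
= 3216

3216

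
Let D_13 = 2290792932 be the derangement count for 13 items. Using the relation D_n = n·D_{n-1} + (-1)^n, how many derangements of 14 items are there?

32071101049

D_14 = 14·2290792932 + 1 = 32071101049.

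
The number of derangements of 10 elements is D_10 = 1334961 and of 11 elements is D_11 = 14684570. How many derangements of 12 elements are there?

D_12 = (12-1)·(D_11 + D_10) = 11·(14684570 + 1334961) = 11·16019531 = 176214841.

176214841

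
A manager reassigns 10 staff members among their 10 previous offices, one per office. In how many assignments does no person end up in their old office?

1334961

The subfactorial !10 = [10!/e] (nearest integer).
10! = 3628800, and 3628800/e ≈ 1334960.92, so !10 = 1334961.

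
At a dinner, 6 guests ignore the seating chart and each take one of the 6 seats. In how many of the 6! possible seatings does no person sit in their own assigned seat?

Recurrence: !6 = 5·(!5 + !4).
!6 = 5·(44 + 9) = 5·53 = 265

265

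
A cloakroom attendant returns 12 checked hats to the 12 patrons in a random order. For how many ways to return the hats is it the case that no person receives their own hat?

176214841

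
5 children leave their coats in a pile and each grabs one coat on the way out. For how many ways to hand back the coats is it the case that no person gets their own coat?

The subfactorial !5 = [5!/e] (nearest integer).
5! = 120, and 120/e ≈ 44.15, so !5 = 44.

44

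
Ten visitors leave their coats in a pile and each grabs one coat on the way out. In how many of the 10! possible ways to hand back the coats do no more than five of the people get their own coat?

3626624

# with exactly i fixed is C(10,i)·!(10-i); sum over i=0..5:
  i=0: C(10,0)·!10 = 1·1334961 = 1334961
  i=1: C(10,1)·!9 = 10·133496 = 1334960
  i=2: C(10,2)·!8 = 45·14833 = 667485
  i=3: C(10,3)·!7 = 120·1854 = 222480
  i=4: C(10,4)·!6 = 210·265 = 55650
  i=5: C(10,5)·!5 = 252·44 = 11088
Total = 3626624.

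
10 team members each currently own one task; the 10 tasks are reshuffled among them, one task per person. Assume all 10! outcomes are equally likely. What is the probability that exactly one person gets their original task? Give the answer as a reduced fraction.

Favorable outcomes: C(10,1)·!9 = 10·133496 = 1334960.
Total outcomes: 10! = 3628800.
Probability = 1334960/3628800 = 16687/45360.

16687/45360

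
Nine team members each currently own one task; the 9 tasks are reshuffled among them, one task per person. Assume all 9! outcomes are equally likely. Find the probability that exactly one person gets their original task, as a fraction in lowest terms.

Favorable outcomes: C(9,1)·!8 = 9·14833 = 133497.
Total outcomes: 9! = 362880.
Probability = 133497/362880 = 2119/5760.

2119/5760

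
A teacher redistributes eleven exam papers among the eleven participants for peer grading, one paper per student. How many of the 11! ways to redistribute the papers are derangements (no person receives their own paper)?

14684570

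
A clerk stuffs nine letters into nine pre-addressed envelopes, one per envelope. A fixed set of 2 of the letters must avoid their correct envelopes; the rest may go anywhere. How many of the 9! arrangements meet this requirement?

287280

Inclusion-exclusion on the 2 forbidden self-matches:
Σ_{j=0}^{2} (-1)^j C(2,j)(9-j)!
= C(2,0)·9! - C(2,1)·8! + C(2,2)·7!
= 362880 - 80640 + 5040
= 287280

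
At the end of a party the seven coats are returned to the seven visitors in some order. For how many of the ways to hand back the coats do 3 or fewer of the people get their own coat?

4948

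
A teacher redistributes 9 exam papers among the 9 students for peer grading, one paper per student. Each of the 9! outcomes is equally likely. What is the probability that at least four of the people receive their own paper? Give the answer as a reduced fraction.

6883/362880

Favorable outcomes: Σ_{i≥4} C(9,i)·!(9-i) = 126·44 + 126·9 + 84·2 + 36·1 + 9·0 + 1·1 = 6883.
Total outcomes: 9! = 362880.
Probability = 6883/362880 = 6883/362880.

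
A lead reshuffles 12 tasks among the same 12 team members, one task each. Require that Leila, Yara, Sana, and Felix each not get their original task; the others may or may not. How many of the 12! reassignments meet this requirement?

339696000

Let A_j be the event that the j-th constrained one is fixed. By inclusion-exclusion over the 4 events:
Σ_{j=0}^{4} (-1)^j C(4,j)(12-j)!
= C(4,0)·12! - C(4,1)·11! + C(4,2)·10! - C(4,3)·9! + C(4,4)·8!
= 479001600 - 159667200 + 21772800 - 1451520 + 40320
= 339696000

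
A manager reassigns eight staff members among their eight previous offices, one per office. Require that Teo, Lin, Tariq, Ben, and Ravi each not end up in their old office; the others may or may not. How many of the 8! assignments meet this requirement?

Let A_j be the event that the j-th constrained one is fixed. By inclusion-exclusion over the 5 events:
Σ_{j=0}^{5} (-1)^j C(5,j)(8-j)!
= C(5,0)·8! - C(5,1)·7! + C(5,2)·6! - C(5,3)·5! + C(5,4)·4! - C(5,5)·3!
= 40320 - 25200 + 7200 - 1200 + 120 - 6
= 21234

21234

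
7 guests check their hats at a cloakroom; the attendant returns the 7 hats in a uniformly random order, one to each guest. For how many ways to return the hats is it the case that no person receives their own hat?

1854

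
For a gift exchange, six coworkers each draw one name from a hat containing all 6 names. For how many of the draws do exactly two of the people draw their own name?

Choose which 2 of the 6 are fixed: C(6,2) = 15.
The remaining 4 must be deranged: !4 = 9.
Total: 15 × 9 = 135.

135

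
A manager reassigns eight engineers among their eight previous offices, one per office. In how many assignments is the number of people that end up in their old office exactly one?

14832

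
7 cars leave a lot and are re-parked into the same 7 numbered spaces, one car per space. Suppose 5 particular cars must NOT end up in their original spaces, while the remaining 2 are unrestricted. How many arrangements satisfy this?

Inclusion-exclusion on the 5 forbidden self-matches:
Σ_{j=0}^{5} (-1)^j C(5,j)(7-j)!
= C(5,0)·7! - C(5,1)·6! + C(5,2)·5! - C(5,3)·4! + C(5,4)·3! - C(5,5)·2!
= 5040 - 3600 + 1200 - 240 + 30 - 2
= 2428

2428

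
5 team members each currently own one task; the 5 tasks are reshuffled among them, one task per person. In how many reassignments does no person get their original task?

Recurrence: !5 = 4·(!4 + !3).
!5 = 4·(9 + 2) = 4·11 = 44

44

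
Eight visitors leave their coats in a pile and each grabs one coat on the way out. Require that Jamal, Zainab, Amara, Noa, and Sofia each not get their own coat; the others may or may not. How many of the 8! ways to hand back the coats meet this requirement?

21234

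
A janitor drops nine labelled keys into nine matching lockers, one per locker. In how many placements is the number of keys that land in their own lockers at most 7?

362879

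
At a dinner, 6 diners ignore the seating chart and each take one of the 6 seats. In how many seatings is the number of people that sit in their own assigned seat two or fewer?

Sum C(6,i)·!(6-i) for i = 0..2:
  i=0: C(6,0)·!6 = 1·265 = 265
  i=1: C(6,1)·!5 = 6·44 = 264
  i=2: C(6,2)·!4 = 15·9 = 135
Total = 664.

664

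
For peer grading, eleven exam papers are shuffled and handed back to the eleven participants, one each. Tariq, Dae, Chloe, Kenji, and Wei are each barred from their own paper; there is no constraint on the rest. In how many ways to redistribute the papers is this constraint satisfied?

25022880

Let A_j be the event that the j-th constrained one is fixed. By inclusion-exclusion over the 5 events:
Σ_{j=0}^{5} (-1)^j C(5,j)(11-j)!
= C(5,0)·11! - C(5,1)·10! + C(5,2)·9! - C(5,3)·8! + C(5,4)·7! - C(5,5)·6!
= 39916800 - 18144000 + 3628800 - 403200 + 25200 - 720
= 25022880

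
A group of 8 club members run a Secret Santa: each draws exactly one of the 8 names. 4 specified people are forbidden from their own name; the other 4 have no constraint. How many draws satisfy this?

24024

Inclusion-exclusion on the 4 forbidden self-matches:
Σ_{j=0}^{4} (-1)^j C(4,j)(8-j)!
= C(4,0)·8! - C(4,1)·7! + C(4,2)·6! - C(4,3)·5! + C(4,4)·4!
= 40320 - 20160 + 4320 - 480 + 24
= 24024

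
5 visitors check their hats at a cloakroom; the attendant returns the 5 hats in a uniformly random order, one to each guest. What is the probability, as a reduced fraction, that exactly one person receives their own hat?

3/8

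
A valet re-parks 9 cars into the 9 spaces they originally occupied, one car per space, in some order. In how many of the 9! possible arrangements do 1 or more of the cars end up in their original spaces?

229384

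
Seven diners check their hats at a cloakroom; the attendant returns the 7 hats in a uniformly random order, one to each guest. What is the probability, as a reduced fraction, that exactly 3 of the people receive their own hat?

Favorable outcomes: C(7,3)·!4 = 35·9 = 315.
Total outcomes: 7! = 5040.
Probability = 315/5040 = 1/16.

1/16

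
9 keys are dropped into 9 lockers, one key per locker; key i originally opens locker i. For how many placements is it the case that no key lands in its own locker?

133496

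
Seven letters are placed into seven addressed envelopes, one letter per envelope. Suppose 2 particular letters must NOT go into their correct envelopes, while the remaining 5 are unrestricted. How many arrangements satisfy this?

Let A_j be the event that the j-th constrained one is fixed. By inclusion-exclusion over the 2 events:
Σ_{j=0}^{2} (-1)^j C(2,j)(7-j)!
= C(2,0)·7! - C(2,1)·6! + C(2,2)·5!
= 5040 - 1440 + 120
= 3720

3720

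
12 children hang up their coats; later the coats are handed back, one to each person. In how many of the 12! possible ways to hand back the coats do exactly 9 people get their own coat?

Pick the 9 fixed positions: C(12,9) = 220 ways.
The remaining 3 must be deranged: !3 = 2.
Total: 220 × 2 = 440.

440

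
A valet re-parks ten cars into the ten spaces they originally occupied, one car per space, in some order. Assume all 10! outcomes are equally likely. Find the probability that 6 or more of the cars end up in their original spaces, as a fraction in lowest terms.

17/28350

Favorable outcomes: Σ_{i≥6} C(10,i)·!(10-i) = 210·9 + 120·2 + 45·1 + 10·0 + 1·1 = 2176.
Total outcomes: 10! = 3628800.
Probability = 2176/3628800 = 17/28350.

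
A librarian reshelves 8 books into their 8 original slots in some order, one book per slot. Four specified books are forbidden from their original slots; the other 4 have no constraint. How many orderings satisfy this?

24024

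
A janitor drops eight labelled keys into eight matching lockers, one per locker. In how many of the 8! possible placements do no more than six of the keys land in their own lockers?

# with exactly i fixed is C(8,i)·!(8-i); sum over i=0..6:
  i=0: C(8,0)·!8 = 1·14833 = 14833
  i=1: C(8,1)·!7 = 8·1854 = 14832
  i=2: C(8,2)·!6 = 28·265 = 7420
  i=3: C(8,3)·!5 = 56·44 = 2464
  i=4: C(8,4)·!4 = 70·9 = 630
  i=5: C(8,5)·!3 = 56·2 = 112
  i=6: C(8,6)·!2 = 28·1 = 28
Total = 40319.

40319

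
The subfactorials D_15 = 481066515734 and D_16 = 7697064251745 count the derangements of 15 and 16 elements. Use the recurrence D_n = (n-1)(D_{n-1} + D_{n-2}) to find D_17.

130850092279664

D_17 = (17-1)·(D_16 + D_15) = 16·(7697064251745 + 481066515734) = 16·8178130767479 = 130850092279664.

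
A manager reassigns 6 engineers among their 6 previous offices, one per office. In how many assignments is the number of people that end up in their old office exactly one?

264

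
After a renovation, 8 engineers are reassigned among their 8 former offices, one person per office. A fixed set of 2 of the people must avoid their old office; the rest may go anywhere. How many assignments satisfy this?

Let A_j be the event that the j-th constrained one is fixed. By inclusion-exclusion over the 2 events:
Σ_{j=0}^{2} (-1)^j C(2,j)(8-j)!
= C(2,0)·8! - C(2,1)·7! + C(2,2)·6!
= 40320 - 10080 + 720
= 30960

30960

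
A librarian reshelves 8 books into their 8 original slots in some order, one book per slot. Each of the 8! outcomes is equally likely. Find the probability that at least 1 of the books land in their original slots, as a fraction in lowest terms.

3641/5760

Favorable outcomes: Σ_{i≥1} C(8,i)·!(8-i) = 8·1854 + 28·265 + 56·44 + 70·9 + 56·2 + 28·1 + 8·0 + 1·1 = 25487.
Total outcomes: 8! = 40320.
Probability = 25487/40320 = 3641/5760.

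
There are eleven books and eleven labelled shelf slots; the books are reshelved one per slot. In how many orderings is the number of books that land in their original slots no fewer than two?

10547659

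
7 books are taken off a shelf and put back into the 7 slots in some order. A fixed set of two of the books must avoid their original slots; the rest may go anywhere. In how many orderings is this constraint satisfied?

3720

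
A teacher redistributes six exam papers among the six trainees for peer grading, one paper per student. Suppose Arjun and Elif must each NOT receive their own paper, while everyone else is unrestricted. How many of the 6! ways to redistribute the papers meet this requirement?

504

Inclusion-exclusion on the 2 forbidden self-matches:
Σ_{j=0}^{2} (-1)^j C(2,j)(6-j)!
= C(2,0)·6! - C(2,1)·5! + C(2,2)·4!
= 720 - 240 + 24
= 504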